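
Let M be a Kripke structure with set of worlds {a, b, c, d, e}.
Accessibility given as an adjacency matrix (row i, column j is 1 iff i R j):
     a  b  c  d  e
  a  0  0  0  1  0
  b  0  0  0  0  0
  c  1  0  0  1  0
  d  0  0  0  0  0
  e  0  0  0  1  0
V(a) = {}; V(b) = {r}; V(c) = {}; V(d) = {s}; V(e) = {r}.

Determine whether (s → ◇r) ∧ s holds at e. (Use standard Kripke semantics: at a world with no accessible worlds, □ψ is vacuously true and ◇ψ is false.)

No

Recall that ◇ψ holds at a world iff ψ holds at some accessible world.
At e: s → ◇r is true, s is false, so (s → ◇r) ∧ s is false.
  At e: s is false, ◇r is false, so s → ◇r is true.
    At e: ◇r requires r at some successor in {d}.
      At d: r is false.
    So ◇r is false at e.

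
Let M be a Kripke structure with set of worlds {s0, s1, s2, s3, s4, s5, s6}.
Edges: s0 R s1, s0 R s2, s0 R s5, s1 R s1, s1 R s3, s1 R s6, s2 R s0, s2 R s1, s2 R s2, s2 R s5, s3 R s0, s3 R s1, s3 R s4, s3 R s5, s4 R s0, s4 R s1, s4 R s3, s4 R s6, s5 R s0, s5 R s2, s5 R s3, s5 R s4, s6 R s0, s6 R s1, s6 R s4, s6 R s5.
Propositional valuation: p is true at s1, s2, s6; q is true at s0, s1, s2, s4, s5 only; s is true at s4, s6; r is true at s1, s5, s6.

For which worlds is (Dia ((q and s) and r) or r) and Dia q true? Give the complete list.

s1, s5, s6

Recall that Dia ψ holds at a world iff ψ holds at some accessible world.
Let φ = (Dia ((q and s) and r) or r) and Dia q. Evaluate φ at each world:
  s0 (successors {s1, s2, s5}): φ is false.
  s1 (successors {s1, s3, s6}): φ is true.
  s2 (successors {s0, s1, s2, s5}): φ is false.
  s3 (successors {s0, s1, s4, s5}): φ is false.
  s4 (successors {s0, s1, s3, s6}): φ is false.
  s5 (successors {s0, s2, s3, s4}): φ is true.
  s6 (successors {s0, s1, s4, s5}): φ is true.
For instance, at s3:
  At s3: Dia ((q and s) and r) or r is false, Dia q is true, so (Dia ((q and s) and r) or r) and Dia q is false.
    At s3: Dia ((q and s) and r) is false, r is false, so Dia ((q and s) and r) or r is false.
      At s3: Dia ((q and s) and r) requires (q and s) and r at some successor in {s0, s1, s4, s5}.
        At s0: (q and s) and r is false.
        At s1: (q and s) and r is false.
        At s4: (q and s) and r is false.
        At s5: (q and s) and r is false.
      So Dia ((q and s) and r) is false at s3.
    At s3: Dia q requires q at some successor in {s0, s1, s4, s5}.
      q holds at s0, so Dia q is true at s3.
Satisfying worlds: {s1, s5, s6}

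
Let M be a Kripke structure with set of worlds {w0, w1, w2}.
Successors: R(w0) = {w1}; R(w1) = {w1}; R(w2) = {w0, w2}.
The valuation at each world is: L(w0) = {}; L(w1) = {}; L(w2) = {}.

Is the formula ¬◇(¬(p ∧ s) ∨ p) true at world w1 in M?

At w1: ◇(¬(p ∧ s) ∨ p) is true, so ¬◇(¬(p ∧ s) ∨ p) is false.
  At w1: ◇(¬(p ∧ s) ∨ p) requires ¬(p ∧ s) ∨ p at some successor in {w1}.
    ¬(p ∧ s) ∨ p holds at w1, so ◇(¬(p ∧ s) ∨ p) is true at w1.

No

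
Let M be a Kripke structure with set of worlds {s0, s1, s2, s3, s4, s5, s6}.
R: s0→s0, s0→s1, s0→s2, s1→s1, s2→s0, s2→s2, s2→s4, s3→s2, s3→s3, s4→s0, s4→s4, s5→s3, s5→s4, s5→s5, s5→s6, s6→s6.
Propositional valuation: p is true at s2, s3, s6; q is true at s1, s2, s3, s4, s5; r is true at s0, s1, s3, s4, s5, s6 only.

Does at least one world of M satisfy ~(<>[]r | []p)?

Recall that []ψ holds at a world iff ψ holds at every accessible world, and <>ψ holds iff ψ holds at some accessible world.
Let φ = ~(<>[]r | []p). Evaluate φ at each world:
  s0 (successors {s0, s1, s2}): φ is false.
  s1 (successors {s1}): φ is false.
  s2 (successors {s0, s2, s4}): φ is false.
  s3 (successors {s2, s3}): φ is false.
  s4 (successors {s0, s4}): φ is false.
  s5 (successors {s3, s4, s5, s6}): φ is false.
  s6 (successors {s6}): φ is false.
For instance, at s5:
  At s5: <>[]r | []p is true, so ~(<>[]r | []p) is false.
    At s5: <>[]r is true, []p is false, so <>[]r | []p is true.
      At s5: <>[]r requires []r at some successor in {s3, s4, s5, s6}.
        []r holds at s4, so <>[]r is true at s5.
      At s5: []p requires p at every successor {s3, s4, s5, s6}.
        p fails at s4, so []p is false at s5.

No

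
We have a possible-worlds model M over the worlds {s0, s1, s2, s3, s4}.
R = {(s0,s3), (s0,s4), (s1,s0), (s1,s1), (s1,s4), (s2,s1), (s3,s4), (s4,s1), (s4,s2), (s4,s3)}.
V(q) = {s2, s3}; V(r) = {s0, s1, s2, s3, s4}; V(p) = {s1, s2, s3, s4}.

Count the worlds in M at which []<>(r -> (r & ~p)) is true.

1

Recall that []ψ holds at a world iff ψ holds at every accessible world, and <>ψ holds iff ψ holds at some accessible world.
Let φ = []<>(r -> (r & ~p)). Evaluate φ at each world:
  s0 (successors {s3, s4}): φ is false.
  s1 (successors {s0, s1, s4}): φ is false.
  s2 (successors {s1}): φ is true.
  s3 (successors {s4}): φ is false.
  s4 (successors {s1, s2, s3}): φ is false.
For instance, at s1:
  At s1: []<>(r -> (r & ~p)) requires <>(r -> (r & ~p)) at every successor {s0, s1, s4}.
    <>(r -> (r & ~p)) fails at s0, so []<>(r -> (r & ~p)) is false at s1.
      At s0: <>(r -> (r & ~p)) requires r -> (r & ~p) at some successor in {s3, s4}.
        At s3: r -> (r & ~p) is false.
        At s4: r -> (r & ~p) is false.
      So <>(r -> (r & ~p)) is false at s0.
Satisfying worlds: {s2}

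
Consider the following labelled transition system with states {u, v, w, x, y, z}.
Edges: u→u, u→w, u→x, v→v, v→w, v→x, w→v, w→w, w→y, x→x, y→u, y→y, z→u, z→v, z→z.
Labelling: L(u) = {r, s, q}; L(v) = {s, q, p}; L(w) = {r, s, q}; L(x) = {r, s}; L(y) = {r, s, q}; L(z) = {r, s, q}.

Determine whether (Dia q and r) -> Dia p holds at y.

Recall that Dia ψ holds at a world iff ψ holds at some accessible world.
At y: Dia q and r is true, Dia p is false, so (Dia q and r) -> Dia p is false.
  At y: Dia q is true, r is true, so Dia q and r is true.
    At y: Dia q requires q at some successor in {u, y}.
      q holds at u, so Dia q is true at y.
  At y: Dia p requires p at some successor in {u, y}.
    At u: p is false.
    At y: p is false.
  So Dia p is false at y.

No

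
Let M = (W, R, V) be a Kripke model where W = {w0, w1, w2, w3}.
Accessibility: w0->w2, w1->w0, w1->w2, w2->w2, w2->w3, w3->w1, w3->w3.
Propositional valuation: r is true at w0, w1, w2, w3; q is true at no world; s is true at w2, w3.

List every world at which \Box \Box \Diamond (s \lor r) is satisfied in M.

Let φ = \Box \Box \Diamond (s \lor r). Evaluate φ at each world:
  w0 (successors {w2}): φ is true.
  w1 (successors {w0, w2}): φ is true.
  w2 (successors {w2, w3}): φ is true.
  w3 (successors {w1, w3}): φ is true.
For instance, at w3:
  At w3: \Box \Box \Diamond (s \lor r) requires \Box \Diamond (s \lor r) at every successor {w1, w3}.
      At w1: \Box \Diamond (s \lor r) requires \Diamond (s \lor r) at every successor {w0, w2}.
        At w0: \Diamond (s \lor r) is true.
        At w2: \Diamond (s \lor r) is true.
      So \Box \Diamond (s \lor r) is true at w1.
      At w3: \Box \Diamond (s \lor r) requires \Diamond (s \lor r) at every successor {w1, w3}.
        At w1: \Diamond (s \lor r) is true.
        At w3: \Diamond (s \lor r) is true.
      So \Box \Diamond (s \lor r) is true at w3.
  So \Box \Box \Diamond (s \lor r) is true at w3.
Satisfying worlds: {w0, w1, w2, w3}

w0, w1, w2, w3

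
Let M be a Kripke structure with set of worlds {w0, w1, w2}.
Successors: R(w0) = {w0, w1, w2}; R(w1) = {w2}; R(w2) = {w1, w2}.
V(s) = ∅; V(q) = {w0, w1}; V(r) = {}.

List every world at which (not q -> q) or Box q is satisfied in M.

w0, w1

Recall that Box ψ holds at a world iff ψ holds at every accessible world, and Dia ψ holds iff ψ holds at some accessible world.
Let φ = (not q -> q) or Box q. Evaluate φ at each world:
  w0 (successors {w0, w1, w2}): φ is true.
  w1 (successors {w2}): φ is true.
  w2 (successors {w1, w2}): φ is false.
For instance, at w2:
  At w2: not q -> q is false, Box q is false, so (not q -> q) or Box q is false.
    At w2: Box q requires q at every successor {w1, w2}.
      q fails at w2, so Box q is false at w2.
Satisfying worlds: {w0, w1}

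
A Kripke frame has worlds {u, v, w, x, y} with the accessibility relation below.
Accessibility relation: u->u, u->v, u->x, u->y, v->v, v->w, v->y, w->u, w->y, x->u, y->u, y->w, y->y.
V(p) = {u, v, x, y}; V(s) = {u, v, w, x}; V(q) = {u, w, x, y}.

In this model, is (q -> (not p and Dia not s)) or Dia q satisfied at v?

Yes

At v: q -> (not p and Dia not s) is true, Dia q is true, so (q -> (not p and Dia not s)) or Dia q is true.
  At v: q is false, not p and Dia not s is false, so q -> (not p and Dia not s) is true.
    At v: not p is false, Dia not s is true, so not p and Dia not s is false.
      At v: Dia not s requires not s at some successor in {v, w, y}.
        not s holds at y, so Dia not s is true at v.
  At v: Dia q requires q at some successor in {v, w, y}.
    q holds at w, so Dia q is true at v.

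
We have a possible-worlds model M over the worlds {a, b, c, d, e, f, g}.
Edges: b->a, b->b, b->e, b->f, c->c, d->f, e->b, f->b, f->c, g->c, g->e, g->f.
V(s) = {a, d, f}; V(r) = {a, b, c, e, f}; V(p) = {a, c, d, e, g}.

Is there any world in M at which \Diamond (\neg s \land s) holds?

Let φ = \Diamond (\neg s \land s). Evaluate φ at each world:
  a (successors ∅): φ is false.
  b (successors {a, b, e, f}): φ is false.
  c (successors {c}): φ is false.
  d (successors {f}): φ is false.
  e (successors {b}): φ is false.
  f (successors {b, c}): φ is false.
  g (successors {c, e, f}): φ is false.
For instance, at c:
  At c: \Diamond (\neg s \land s) requires \neg s \land s at some successor in {c}.
    At c: \neg s \land s is false.
  So \Diamond (\neg s \land s) is false at c.

No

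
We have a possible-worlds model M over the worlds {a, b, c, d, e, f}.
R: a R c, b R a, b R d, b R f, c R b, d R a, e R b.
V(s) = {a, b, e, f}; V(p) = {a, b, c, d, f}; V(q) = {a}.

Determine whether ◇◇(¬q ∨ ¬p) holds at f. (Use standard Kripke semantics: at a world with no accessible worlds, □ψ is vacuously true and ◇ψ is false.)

At f: no accessible worlds, so ◇◇(¬q ∨ ¬p) is false.

No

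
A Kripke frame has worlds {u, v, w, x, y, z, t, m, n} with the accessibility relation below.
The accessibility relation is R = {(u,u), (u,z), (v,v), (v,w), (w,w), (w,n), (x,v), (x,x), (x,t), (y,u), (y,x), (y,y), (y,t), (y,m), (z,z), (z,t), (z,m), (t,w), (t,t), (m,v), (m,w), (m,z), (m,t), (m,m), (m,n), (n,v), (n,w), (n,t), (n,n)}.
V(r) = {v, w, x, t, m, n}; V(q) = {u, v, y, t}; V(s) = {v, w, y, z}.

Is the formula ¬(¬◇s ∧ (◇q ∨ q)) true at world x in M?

At x: ¬◇s ∧ (◇q ∨ q) is false, so ¬(¬◇s ∧ (◇q ∨ q)) is true.
  At x: ¬◇s is false, ◇q ∨ q is true, so ¬◇s ∧ (◇q ∨ q) is false.
    At x: ◇s is true, so ¬◇s is false.
      At x: ◇s requires s at some successor in {v, x, t}.
        s holds at v, so ◇s is true at x.
    At x: ◇q is true, q is false, so ◇q ∨ q is true.
      At x: ◇q requires q at some successor in {v, x, t}.
        q holds at v, so ◇q is true at x.

Yes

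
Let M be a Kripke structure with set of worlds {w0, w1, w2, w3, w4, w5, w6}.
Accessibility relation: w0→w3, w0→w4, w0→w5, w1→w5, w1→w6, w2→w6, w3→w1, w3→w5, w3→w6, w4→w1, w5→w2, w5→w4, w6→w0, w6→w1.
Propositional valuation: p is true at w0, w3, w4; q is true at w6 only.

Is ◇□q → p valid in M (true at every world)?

Let φ = ◇□q → p. Evaluate φ at each world:
  w0 (successors {w3, w4, w5}): φ is true.
  w1 (successors {w5, w6}): φ is true.
  w2 (successors {w6}): φ is true.
  w3 (successors {w1, w5, w6}): φ is true.
  w4 (successors {w1}): φ is true.
  w5 (successors {w2, w4}): φ is false.
  w6 (successors {w0, w1}): φ is true.
Detail at w5 (counterexample):
  At w5: ◇□q is true, p is false, so ◇□q → p is false.
    At w5: ◇□q requires □q at some successor in {w2, w4}.
      □q holds at w2, so ◇□q is true at w5.

No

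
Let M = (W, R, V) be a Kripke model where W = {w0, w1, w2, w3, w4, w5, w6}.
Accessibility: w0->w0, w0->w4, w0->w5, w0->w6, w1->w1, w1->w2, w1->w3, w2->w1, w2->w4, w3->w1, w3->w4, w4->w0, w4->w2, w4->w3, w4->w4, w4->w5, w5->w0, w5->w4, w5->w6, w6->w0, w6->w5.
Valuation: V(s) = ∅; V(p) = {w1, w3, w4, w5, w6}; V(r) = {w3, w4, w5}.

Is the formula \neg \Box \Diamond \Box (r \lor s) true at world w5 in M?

Yes

At w5: \Box \Diamond \Box (r \lor s) is false, so \neg \Box \Diamond \Box (r \lor s) is true.
  At w5: \Box \Diamond \Box (r \lor s) requires \Diamond \Box (r \lor s) at every successor {w0, w4, w6}.
    \Diamond \Box (r \lor s) fails at w0, so \Box \Diamond \Box (r \lor s) is false at w5.
      At w0: \Diamond \Box (r \lor s) requires \Box (r \lor s) at some successor in {w0, w4, w5, w6}.
        At w0: \Box (r \lor s) is false.
        At w4: \Box (r \lor s) is false.
        At w5: \Box (r \lor s) is false.
        At w6: \Box (r \lor s) is false.
      So \Diamond \Box (r \lor s) is false at w0.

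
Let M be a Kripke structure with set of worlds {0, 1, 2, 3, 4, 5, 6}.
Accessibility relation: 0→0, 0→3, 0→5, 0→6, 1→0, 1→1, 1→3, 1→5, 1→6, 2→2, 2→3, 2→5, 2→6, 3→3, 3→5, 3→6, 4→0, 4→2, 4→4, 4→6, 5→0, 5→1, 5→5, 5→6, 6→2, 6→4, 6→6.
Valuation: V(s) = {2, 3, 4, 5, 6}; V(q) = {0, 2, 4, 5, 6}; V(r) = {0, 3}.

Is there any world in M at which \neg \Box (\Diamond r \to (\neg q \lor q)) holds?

Recall that \Box ψ holds at a world iff ψ holds at every accessible world, and \Diamond ψ holds iff ψ holds at some accessible world.
Let φ = \neg \Box (\Diamond r \to (\neg q \lor q)). Evaluate φ at each world:
  0 (successors {0, 3, 5, 6}): φ is false.
  1 (successors {0, 1, 3, 5, 6}): φ is false.
  2 (successors {2, 3, 5, 6}): φ is false.
  3 (successors {3, 5, 6}): φ is false.
  4 (successors {0, 2, 4, 6}): φ is false.
  5 (successors {0, 1, 5, 6}): φ is false.
  6 (successors {2, 4, 6}): φ is false.
For instance, at 3:
  At 3: \Box (\Diamond r \to (\neg q \lor q)) is true, so \neg \Box (\Diamond r \to (\neg q \lor q)) is false.
    At 3: \Box (\Diamond r \to (\neg q \lor q)) requires \Diamond r \to (\neg q \lor q) at every successor {3, 5, 6}.
      At 3: \Diamond r \to (\neg q \lor q) is true.
      At 5: \Diamond r \to (\neg q \lor q) is true.
      At 6: \Diamond r \to (\neg q \lor q) is true.
    So \Box (\Diamond r \to (\neg q \lor q)) is true at 3.

No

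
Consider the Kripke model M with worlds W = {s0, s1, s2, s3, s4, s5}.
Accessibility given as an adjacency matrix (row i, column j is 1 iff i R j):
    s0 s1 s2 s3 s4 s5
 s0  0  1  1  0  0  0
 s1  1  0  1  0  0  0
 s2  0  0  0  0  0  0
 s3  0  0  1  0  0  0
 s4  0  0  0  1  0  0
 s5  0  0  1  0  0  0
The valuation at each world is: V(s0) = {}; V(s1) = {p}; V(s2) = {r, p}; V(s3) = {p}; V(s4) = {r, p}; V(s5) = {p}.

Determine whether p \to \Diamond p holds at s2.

No

Recall that \Diamond ψ holds at a world iff ψ holds at some accessible world.
At s2: p is true, \Diamond p is false, so p \to \Diamond p is false.
  At s2: no accessible worlds, so \Diamond p is false.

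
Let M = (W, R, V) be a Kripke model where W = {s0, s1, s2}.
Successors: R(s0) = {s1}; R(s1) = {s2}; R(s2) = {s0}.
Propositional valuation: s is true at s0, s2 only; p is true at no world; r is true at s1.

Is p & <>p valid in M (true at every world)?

Recall that <>ψ holds at a world iff ψ holds at some accessible world.
Let φ = p & <>p. Evaluate φ at each world:
  s0 (successors {s1}): φ is false.
  s1 (successors {s2}): φ is false.
  s2 (successors {s0}): φ is false.
Detail at s0 (counterexample):
  At s0: p is false, <>p is false, so p & <>p is false.
    At s0: <>p requires p at some successor in {s1}.
      At s1: p is false.
    So <>p is false at s0.

No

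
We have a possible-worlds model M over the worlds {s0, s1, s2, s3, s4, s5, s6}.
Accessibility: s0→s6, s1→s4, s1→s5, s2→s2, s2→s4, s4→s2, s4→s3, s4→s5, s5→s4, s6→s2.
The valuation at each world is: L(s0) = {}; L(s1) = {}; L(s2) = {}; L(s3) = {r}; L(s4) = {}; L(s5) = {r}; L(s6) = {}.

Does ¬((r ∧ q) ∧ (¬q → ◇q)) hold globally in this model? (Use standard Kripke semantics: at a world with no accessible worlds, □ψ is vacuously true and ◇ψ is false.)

Yes

Let φ = ¬((r ∧ q) ∧ (¬q → ◇q)). Evaluate φ at each world:
  s0 (successors {s6}): φ is true.
  s1 (successors {s4, s5}): φ is true.
  s2 (successors {s2, s4}): φ is true.
  s3 (successors ∅): φ is true.
  s4 (successors {s2, s3, s5}): φ is true.
  s5 (successors {s4}): φ is true.
  s6 (successors {s2}): φ is true.
For instance, at s4:
  At s4: (r ∧ q) ∧ (¬q → ◇q) is false, so ¬((r ∧ q) ∧ (¬q → ◇q)) is true.
    At s4: r ∧ q is false, ¬q → ◇q is false, so (r ∧ q) ∧ (¬q → ◇q) is false.
      At s4: ¬q is true, ◇q is false, so ¬q → ◇q is false.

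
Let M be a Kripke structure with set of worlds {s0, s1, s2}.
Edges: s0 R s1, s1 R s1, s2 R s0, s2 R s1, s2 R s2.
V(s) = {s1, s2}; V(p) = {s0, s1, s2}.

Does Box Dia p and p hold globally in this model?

Recall that Box ψ holds at a world iff ψ holds at every accessible world, and Dia ψ holds iff ψ holds at some accessible world.
Let φ = Box Dia p and p. Evaluate φ at each world:
  s0 (successors {s1}): φ is true.
  s1 (successors {s1}): φ is true.
  s2 (successors {s0, s1, s2}): φ is true.
For instance, at s2:
  At s2: Box Dia p is true, p is true, so Box Dia p and p is true.
    At s2: Box Dia p requires Dia p at every successor {s0, s1, s2}.
      At s0: Dia p is true.
      At s1: Dia p is true.
      At s2: Dia p is true.
    So Box Dia p is true at s2.

Yes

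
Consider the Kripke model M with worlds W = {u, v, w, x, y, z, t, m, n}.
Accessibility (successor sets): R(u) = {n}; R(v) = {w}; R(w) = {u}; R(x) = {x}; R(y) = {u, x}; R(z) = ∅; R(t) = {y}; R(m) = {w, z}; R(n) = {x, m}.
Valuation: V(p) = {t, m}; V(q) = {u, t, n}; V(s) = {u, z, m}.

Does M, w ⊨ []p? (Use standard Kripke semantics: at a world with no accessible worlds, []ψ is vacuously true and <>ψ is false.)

At w: []p requires p at every successor {u}.
  p fails at u, so []p is false at w.

No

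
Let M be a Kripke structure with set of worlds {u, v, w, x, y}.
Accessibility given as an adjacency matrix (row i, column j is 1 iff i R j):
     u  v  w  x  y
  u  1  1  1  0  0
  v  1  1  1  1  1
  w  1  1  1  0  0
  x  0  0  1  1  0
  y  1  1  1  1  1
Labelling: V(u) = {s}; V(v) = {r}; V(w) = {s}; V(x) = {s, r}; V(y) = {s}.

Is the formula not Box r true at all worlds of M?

Yes

Let φ = not Box r. Evaluate φ at each world:
  u (successors {u, v, w}): φ is true.
  v (successors {u, v, w, x, y}): φ is true.
  w (successors {u, v, w}): φ is true.
  x (successors {w, x}): φ is true.
  y (successors {u, v, w, x, y}): φ is true.
For instance, at w:
  At w: Box r is false, so not Box r is true.
    At w: Box r requires r at every successor {u, v, w}.
      r fails at u, so Box r is false at w.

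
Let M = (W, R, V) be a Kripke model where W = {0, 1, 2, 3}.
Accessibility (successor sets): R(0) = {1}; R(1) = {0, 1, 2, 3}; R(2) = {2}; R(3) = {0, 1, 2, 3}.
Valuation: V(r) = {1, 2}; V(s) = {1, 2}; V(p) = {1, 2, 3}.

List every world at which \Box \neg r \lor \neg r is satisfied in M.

0, 3

Let φ = \Box \neg r \lor \neg r. Evaluate φ at each world:
  0 (successors {1}): φ is true.
  1 (successors {0, 1, 2, 3}): φ is false.
  2 (successors {2}): φ is false.
  3 (successors {0, 1, 2, 3}): φ is true.
For instance, at 2:
  At 2: \Box \neg r is false, \neg r is false, so \Box \neg r \lor \neg r is false.
    At 2: \Box \neg r requires \neg r at every successor {2}.
      \neg r fails at 2, so \Box \neg r is false at 2.
Satisfying worlds: {0, 3}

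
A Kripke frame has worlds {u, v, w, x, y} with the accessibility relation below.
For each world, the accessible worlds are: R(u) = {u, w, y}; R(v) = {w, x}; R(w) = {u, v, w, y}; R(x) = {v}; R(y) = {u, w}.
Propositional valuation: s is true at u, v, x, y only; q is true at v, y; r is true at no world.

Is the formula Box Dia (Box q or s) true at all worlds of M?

Let φ = Box Dia (Box q or s). Evaluate φ at each world:
  u (successors {u, w, y}): φ is true.
  v (successors {w, x}): φ is true.
  w (successors {u, v, w, y}): φ is true.
  x (successors {v}): φ is true.
  y (successors {u, w}): φ is true.
For instance, at w:
  At w: Box Dia (Box q or s) requires Dia (Box q or s) at every successor {u, v, w, y}.
    At u: Dia (Box q or s) is true.
    At v: Dia (Box q or s) is true.
    At w: Dia (Box q or s) is true.
    At y: Dia (Box q or s) is true.
  So Box Dia (Box q or s) is true at w.

Yes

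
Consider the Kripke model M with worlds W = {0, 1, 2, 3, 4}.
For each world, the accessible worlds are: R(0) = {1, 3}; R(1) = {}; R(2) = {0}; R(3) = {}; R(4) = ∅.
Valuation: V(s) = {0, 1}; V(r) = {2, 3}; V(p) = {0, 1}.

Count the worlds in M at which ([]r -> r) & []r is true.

Let φ = ([]r -> r) & []r. Evaluate φ at each world:
  0 (successors {1, 3}): φ is false.
  1 (successors ∅): φ is false.
  2 (successors {0}): φ is false.
  3 (successors ∅): φ is true.
  4 (successors ∅): φ is false.
For instance, at 0:
  At 0: []r -> r is true, []r is false, so ([]r -> r) & []r is false.
    At 0: []r is false, r is false, so []r -> r is true.
      At 0: []r requires r at every successor {1, 3}.
        r fails at 1, so []r is false at 0.
    At 0: []r requires r at every successor {1, 3}.
      r fails at 1, so []r is false at 0.
Satisfying worlds: {3}

1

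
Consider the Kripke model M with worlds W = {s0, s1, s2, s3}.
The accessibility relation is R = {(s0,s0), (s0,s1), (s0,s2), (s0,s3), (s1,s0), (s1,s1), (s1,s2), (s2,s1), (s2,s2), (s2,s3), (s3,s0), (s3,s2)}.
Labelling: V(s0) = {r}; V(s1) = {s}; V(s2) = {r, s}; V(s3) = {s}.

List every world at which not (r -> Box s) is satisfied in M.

Let φ = not (r -> Box s). Evaluate φ at each world:
  s0 (successors {s0, s1, s2, s3}): φ is true.
  s1 (successors {s0, s1, s2}): φ is false.
  s2 (successors {s1, s2, s3}): φ is false.
  s3 (successors {s0, s2}): φ is false.
For instance, at s1:
  At s1: r -> Box s is true, so not (r -> Box s) is false.
    At s1: r is false, Box s is false, so r -> Box s is true.
      At s1: Box s requires s at every successor {s0, s1, s2}.
        s fails at s0, so Box s is false at s1.
Satisfying worlds: {s0}

s0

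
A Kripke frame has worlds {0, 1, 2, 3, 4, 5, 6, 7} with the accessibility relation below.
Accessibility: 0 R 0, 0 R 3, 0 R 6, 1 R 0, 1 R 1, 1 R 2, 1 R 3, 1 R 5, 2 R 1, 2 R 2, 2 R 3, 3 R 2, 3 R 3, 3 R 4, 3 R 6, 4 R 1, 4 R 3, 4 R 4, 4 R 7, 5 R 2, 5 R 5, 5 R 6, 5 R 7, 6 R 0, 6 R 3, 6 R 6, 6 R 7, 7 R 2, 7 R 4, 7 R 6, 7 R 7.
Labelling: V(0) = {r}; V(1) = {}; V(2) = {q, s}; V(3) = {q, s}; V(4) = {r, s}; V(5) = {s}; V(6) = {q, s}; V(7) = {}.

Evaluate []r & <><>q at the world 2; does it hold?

Recall that []ψ holds at a world iff ψ holds at every accessible world, and <>ψ holds iff ψ holds at some accessible world.
At 2: []r is false, <><>q is true, so []r & <><>q is false.
  At 2: []r requires r at every successor {1, 2, 3}.
    r fails at 1, so []r is false at 2.
  At 2: <><>q requires <>q at some successor in {1, 2, 3}.
    <>q holds at 1, so <><>q is true at 2.
      At 1: <>q requires q at some successor in {0, 1, 2, 3, 5}.
        q holds at 2, so <>q is true at 1.

No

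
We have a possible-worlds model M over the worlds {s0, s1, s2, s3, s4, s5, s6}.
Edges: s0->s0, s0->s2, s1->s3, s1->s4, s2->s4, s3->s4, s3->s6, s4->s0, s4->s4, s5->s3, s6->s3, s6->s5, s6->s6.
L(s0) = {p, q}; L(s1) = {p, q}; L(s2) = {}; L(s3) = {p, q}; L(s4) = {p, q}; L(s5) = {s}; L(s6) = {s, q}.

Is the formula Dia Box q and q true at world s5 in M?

At s5: Dia Box q is true, q is false, so Dia Box q and q is false.
  At s5: Dia Box q requires Box q at some successor in {s3}.
    Box q holds at s3, so Dia Box q is true at s5.
      At s3: Box q requires q at every successor {s4, s6}.
        At s4: q is true.
        At s6: q is true.
      So Box q is true at s3.

No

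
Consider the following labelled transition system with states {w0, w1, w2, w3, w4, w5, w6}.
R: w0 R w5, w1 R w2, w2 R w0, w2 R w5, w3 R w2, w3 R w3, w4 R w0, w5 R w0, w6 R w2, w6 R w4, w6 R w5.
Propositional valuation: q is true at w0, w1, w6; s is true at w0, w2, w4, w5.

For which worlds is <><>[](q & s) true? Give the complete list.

w1, w2, w3, w4, w5, w6

Let φ = <><>[](q & s). Evaluate φ at each world:
  w0 (successors {w5}): φ is false.
  w1 (successors {w2}): φ is true.
  w2 (successors {w0, w5}): φ is true.
  w3 (successors {w2, w3}): φ is true.
  w4 (successors {w0}): φ is true.
  w5 (successors {w0}): φ is true.
  w6 (successors {w2, w4, w5}): φ is true.
For instance, at w2:
  At w2: <><>[](q & s) requires <>[](q & s) at some successor in {w0, w5}.
    <>[](q & s) holds at w0, so <><>[](q & s) is true at w2.
      At w0: <>[](q & s) requires [](q & s) at some successor in {w5}.
        [](q & s) holds at w5, so <>[](q & s) is true at w0.
Satisfying worlds: {w1, w2, w3, w4, w5, w6}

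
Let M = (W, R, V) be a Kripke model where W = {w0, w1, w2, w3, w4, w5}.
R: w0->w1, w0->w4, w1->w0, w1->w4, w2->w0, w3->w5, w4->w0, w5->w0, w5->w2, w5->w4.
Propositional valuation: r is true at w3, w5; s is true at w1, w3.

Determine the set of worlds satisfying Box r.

Let φ = Box r. Evaluate φ at each world:
  w0 (successors {w1, w4}): φ is false.
  w1 (successors {w0, w4}): φ is false.
  w2 (successors {w0}): φ is false.
  w3 (successors {w5}): φ is true.
  w4 (successors {w0}): φ is false.
  w5 (successors {w0, w2, w4}): φ is false.
For instance, at w3:
  At w3: Box r requires r at every successor {w5}.
    At w5: r is true.
  So Box r is true at w3.
Satisfying worlds: {w3}

w3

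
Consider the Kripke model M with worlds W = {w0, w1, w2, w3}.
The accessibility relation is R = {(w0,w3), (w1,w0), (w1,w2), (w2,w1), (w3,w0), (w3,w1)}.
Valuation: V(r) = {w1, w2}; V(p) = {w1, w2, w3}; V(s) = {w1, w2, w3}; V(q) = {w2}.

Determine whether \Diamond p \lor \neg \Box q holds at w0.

Yes

At w0: \Diamond p is true, \neg \Box q is true, so \Diamond p \lor \neg \Box q is true.
  At w0: \Diamond p requires p at some successor in {w3}.
    p holds at w3, so \Diamond p is true at w0.
  At w0: \Box q is false, so \neg \Box q is true.
    At w0: \Box q requires q at every successor {w3}.
      q fails at w3, so \Box q is false at w0.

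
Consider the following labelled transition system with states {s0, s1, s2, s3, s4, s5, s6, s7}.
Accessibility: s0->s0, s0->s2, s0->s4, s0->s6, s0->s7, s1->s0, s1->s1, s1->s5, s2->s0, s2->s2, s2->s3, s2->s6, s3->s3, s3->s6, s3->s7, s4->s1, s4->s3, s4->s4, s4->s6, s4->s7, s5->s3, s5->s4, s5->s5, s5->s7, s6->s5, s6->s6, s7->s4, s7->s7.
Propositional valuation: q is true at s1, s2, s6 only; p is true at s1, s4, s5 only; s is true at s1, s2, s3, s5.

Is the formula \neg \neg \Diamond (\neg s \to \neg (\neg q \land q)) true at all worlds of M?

Yes

Let φ = \neg \neg \Diamond (\neg s \to \neg (\neg q \land q)). Evaluate φ at each world:
  s0 (successors {s0, s2, s4, s6, s7}): φ is true.
  s1 (successors {s0, s1, s5}): φ is true.
  s2 (successors {s0, s2, s3, s6}): φ is true.
  s3 (successors {s3, s6, s7}): φ is true.
  s4 (successors {s1, s3, s4, s6, s7}): φ is true.
  s5 (successors {s3, s4, s5, s7}): φ is true.
  s6 (successors {s5, s6}): φ is true.
  s7 (successors {s4, s7}): φ is true.
For instance, at s4:
  At s4: \neg \Diamond (\neg s \to \neg (\neg q \land q)) is false, so \neg \neg \Diamond (\neg s \to \neg (\neg q \land q)) is true.
    At s4: \Diamond (\neg s \to \neg (\neg q \land q)) is true, so \neg \Diamond (\neg s \to \neg (\neg q \land q)) is false.
      At s4: \Diamond (\neg s \to \neg (\neg q \land q)) requires \neg s \to \neg (\neg q \land q) at some successor in {s1, s3, s4, s6, s7}.
        \neg s \to \neg (\neg q \land q) holds at s1, so \Diamond (\neg s \to \neg (\neg q \land q)) is true at s4.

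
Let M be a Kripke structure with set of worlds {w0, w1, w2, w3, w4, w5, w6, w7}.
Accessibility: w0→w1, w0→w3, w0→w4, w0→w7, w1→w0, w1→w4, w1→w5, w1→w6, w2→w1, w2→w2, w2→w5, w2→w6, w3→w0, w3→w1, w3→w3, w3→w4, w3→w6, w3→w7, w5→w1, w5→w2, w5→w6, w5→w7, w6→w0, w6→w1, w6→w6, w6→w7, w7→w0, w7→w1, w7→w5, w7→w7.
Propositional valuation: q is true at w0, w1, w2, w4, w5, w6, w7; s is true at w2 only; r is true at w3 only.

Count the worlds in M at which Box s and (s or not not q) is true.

1

Let φ = Box s and (s or not not q). Evaluate φ at each world:
  w0 (successors {w1, w3, w4, w7}): φ is false.
  w1 (successors {w0, w4, w5, w6}): φ is false.
  w2 (successors {w1, w2, w5, w6}): φ is false.
  w3 (successors {w0, w1, w3, w4, w6, w7}): φ is false.
  w4 (successors ∅): φ is true.
  w5 (successors {w1, w2, w6, w7}): φ is false.
  w6 (successors {w0, w1, w6, w7}): φ is false.
  w7 (successors {w0, w1, w5, w7}): φ is false.
For instance, at w0:
  At w0: Box s is false, s or not not q is true, so Box s and (s or not not q) is false.
    At w0: Box s requires s at every successor {w1, w3, w4, w7}.
      s fails at w1, so Box s is false at w0.
Satisfying worlds: {w4}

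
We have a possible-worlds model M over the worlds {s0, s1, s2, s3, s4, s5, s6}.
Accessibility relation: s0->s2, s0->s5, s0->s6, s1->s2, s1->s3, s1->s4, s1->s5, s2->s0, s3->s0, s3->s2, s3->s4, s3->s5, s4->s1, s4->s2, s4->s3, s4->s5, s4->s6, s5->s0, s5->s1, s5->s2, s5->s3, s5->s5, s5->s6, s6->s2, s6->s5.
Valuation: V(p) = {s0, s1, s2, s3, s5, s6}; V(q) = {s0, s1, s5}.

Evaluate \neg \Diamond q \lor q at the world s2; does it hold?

Recall that \Diamond ψ holds at a world iff ψ holds at some accessible world.
At s2: \neg \Diamond q is false, q is false, so \neg \Diamond q \lor q is false.
  At s2: \Diamond q is true, so \neg \Diamond q is false.
    At s2: \Diamond q requires q at some successor in {s0}.
      q holds at s0, so \Diamond q is true at s2.

No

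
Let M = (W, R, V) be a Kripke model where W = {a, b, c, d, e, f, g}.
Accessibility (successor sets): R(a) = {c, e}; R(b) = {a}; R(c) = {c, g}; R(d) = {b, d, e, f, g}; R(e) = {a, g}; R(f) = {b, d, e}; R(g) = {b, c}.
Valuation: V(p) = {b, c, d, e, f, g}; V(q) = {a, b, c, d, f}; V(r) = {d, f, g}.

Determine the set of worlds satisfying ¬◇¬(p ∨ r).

a, c, d, f, g

Let φ = ¬◇¬(p ∨ r). Evaluate φ at each world:
  a (successors {c, e}): φ is true.
  b (successors {a}): φ is false.
  c (successors {c, g}): φ is true.
  d (successors {b, d, e, f, g}): φ is true.
  e (successors {a, g}): φ is false.
  f (successors {b, d, e}): φ is true.
  g (successors {b, c}): φ is true.
For instance, at b:
  At b: ◇¬(p ∨ r) is true, so ¬◇¬(p ∨ r) is false.
    At b: ◇¬(p ∨ r) requires ¬(p ∨ r) at some successor in {a}.
      ¬(p ∨ r) holds at a, so ◇¬(p ∨ r) is true at b.
Satisfying worlds: {a, c, d, f, g}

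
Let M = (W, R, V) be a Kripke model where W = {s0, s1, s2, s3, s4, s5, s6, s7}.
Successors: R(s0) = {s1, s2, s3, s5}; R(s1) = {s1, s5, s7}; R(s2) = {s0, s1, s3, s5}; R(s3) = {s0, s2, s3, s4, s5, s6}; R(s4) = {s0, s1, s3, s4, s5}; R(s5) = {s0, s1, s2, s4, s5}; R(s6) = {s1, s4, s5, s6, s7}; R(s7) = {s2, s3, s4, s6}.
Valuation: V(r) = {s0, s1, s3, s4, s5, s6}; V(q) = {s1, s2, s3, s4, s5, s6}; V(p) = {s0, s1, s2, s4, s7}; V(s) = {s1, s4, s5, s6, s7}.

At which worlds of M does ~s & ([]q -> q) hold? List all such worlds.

Let φ = ~s & ([]q -> q). Evaluate φ at each world:
  s0 (successors {s1, s2, s3, s5}): φ is false.
  s1 (successors {s1, s5, s7}): φ is false.
  s2 (successors {s0, s1, s3, s5}): φ is true.
  s3 (successors {s0, s2, s3, s4, s5, s6}): φ is true.
  s4 (successors {s0, s1, s3, s4, s5}): φ is false.
  s5 (successors {s0, s1, s2, s4, s5}): φ is false.
  s6 (successors {s1, s4, s5, s6, s7}): φ is false.
  s7 (successors {s2, s3, s4, s6}): φ is false.
For instance, at s4:
  At s4: ~s is false, []q -> q is true, so ~s & ([]q -> q) is false.
    At s4: []q is false, q is true, so []q -> q is true.
      At s4: []q requires q at every successor {s0, s1, s3, s4, s5}.
        q fails at s0, so []q is false at s4.
Satisfying worlds: {s2, s3}

s2, s3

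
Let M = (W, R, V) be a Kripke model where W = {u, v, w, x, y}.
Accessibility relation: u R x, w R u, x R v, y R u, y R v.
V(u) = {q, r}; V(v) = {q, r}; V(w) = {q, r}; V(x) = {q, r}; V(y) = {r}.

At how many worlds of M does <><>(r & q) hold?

Let φ = <><>(r & q). Evaluate φ at each world:
  u (successors {x}): φ is true.
  v (successors ∅): φ is false.
  w (successors {u}): φ is true.
  x (successors {v}): φ is false.
  y (successors {u, v}): φ is true.
For instance, at x:
  At x: <><>(r & q) requires <>(r & q) at some successor in {v}.
    At v: <>(r & q) is false.
  So <><>(r & q) is false at x.
Satisfying worlds: {u, w, y}

3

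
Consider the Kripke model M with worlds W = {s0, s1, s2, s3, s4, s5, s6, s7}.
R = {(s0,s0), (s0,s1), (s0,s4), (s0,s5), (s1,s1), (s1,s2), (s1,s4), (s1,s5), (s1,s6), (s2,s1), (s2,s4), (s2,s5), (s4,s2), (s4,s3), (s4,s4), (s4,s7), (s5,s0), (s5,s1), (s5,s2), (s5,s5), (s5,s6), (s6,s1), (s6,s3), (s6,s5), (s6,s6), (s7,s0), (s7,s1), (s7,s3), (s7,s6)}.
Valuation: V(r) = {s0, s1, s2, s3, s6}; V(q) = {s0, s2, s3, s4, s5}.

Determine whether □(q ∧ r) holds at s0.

No

At s0: □(q ∧ r) requires q ∧ r at every successor {s0, s1, s4, s5}.
  q ∧ r fails at s1, so □(q ∧ r) is false at s0.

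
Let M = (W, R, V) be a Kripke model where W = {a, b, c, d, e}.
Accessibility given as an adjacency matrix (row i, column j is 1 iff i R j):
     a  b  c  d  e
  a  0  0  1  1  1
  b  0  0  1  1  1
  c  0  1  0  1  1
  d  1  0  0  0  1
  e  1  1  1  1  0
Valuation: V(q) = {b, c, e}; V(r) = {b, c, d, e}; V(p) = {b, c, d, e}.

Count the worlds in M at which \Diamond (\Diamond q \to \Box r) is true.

Recall that \Box ψ holds at a world iff ψ holds at every accessible world, and \Diamond ψ holds iff ψ holds at some accessible world.
Let φ = \Diamond (\Diamond q \to \Box r). Evaluate φ at each world:
  a (successors {c, d, e}): φ is true.
  b (successors {c, d, e}): φ is true.
  c (successors {b, d, e}): φ is true.
  d (successors {a, e}): φ is true.
  e (successors {a, b, c, d}): φ is true.
For instance, at b:
  At b: \Diamond (\Diamond q \to \Box r) requires \Diamond q \to \Box r at some successor in {c, d, e}.
    \Diamond q \to \Box r holds at c, so \Diamond (\Diamond q \to \Box r) is true at b.
      At c: \Diamond q is true, \Box r is true, so \Diamond q \to \Box r is true.
Satisfying worlds: {a, b, c, d, e}

5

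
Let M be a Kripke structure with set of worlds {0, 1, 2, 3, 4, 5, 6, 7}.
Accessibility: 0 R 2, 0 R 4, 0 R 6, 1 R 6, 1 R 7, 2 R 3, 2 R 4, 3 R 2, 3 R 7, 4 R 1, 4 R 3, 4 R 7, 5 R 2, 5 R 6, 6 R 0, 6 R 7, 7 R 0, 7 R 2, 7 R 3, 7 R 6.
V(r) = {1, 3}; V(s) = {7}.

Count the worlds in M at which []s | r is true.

2

Recall that []ψ holds at a world iff ψ holds at every accessible world, and <>ψ holds iff ψ holds at some accessible world.
Let φ = []s | r. Evaluate φ at each world:
  0 (successors {2, 4, 6}): φ is false.
  1 (successors {6, 7}): φ is true.
  2 (successors {3, 4}): φ is false.
  3 (successors {2, 7}): φ is true.
  4 (successors {1, 3, 7}): φ is false.
  5 (successors {2, 6}): φ is false.
  6 (successors {0, 7}): φ is false.
  7 (successors {0, 2, 3, 6}): φ is false.
For instance, at 1:
  At 1: []s is false, r is true, so []s | r is true.
    At 1: []s requires s at every successor {6, 7}.
      s fails at 6, so []s is false at 1.
Satisfying worlds: {1, 3}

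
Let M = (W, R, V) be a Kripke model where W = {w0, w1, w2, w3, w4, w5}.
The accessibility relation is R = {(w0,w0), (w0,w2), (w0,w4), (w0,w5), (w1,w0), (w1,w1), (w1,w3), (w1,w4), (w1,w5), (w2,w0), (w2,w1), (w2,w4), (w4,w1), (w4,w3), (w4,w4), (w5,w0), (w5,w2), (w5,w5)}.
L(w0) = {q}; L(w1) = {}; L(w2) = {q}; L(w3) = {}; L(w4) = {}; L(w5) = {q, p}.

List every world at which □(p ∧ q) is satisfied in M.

w3

Let φ = □(p ∧ q). Evaluate φ at each world:
  w0 (successors {w0, w2, w4, w5}): φ is false.
  w1 (successors {w0, w1, w3, w4, w5}): φ is false.
  w2 (successors {w0, w1, w4}): φ is false.
  w3 (successors ∅): φ is true.
  w4 (successors {w1, w3, w4}): φ is false.
  w5 (successors {w0, w2, w5}): φ is false.
For instance, at w5:
  At w5: □(p ∧ q) requires p ∧ q at every successor {w0, w2, w5}.
    p ∧ q fails at w0, so □(p ∧ q) is false at w5.
Satisfying worlds: {w3}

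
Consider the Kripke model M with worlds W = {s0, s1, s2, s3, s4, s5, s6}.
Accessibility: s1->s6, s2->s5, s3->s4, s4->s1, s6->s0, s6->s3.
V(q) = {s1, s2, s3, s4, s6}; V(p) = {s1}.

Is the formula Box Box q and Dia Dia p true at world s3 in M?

Yes

At s3: Box Box q is true, Dia Dia p is true, so Box Box q and Dia Dia p is true.
  At s3: Box Box q requires Box q at every successor {s4}.
      At s4: Box q requires q at every successor {s1}.
        At s1: q is true.
      So Box q is true at s4.
  So Box Box q is true at s3.
  At s3: Dia Dia p requires Dia p at some successor in {s4}.
    Dia p holds at s4, so Dia Dia p is true at s3.
      At s4: Dia p requires p at some successor in {s1}.
        p holds at s1, so Dia p is true at s4.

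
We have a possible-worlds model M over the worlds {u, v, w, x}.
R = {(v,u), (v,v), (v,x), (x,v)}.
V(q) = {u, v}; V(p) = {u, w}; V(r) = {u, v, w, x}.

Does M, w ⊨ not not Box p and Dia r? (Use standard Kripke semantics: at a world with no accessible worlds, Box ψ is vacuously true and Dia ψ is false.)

No

At w: not not Box p is true, Dia r is false, so not not Box p and Dia r is false.
  At w: not Box p is false, so not not Box p is true.
    At w: Box p is true, so not Box p is false.
      At w: no accessible worlds, so Box p holds vacuously.
  At w: no accessible worlds, so Dia r is false.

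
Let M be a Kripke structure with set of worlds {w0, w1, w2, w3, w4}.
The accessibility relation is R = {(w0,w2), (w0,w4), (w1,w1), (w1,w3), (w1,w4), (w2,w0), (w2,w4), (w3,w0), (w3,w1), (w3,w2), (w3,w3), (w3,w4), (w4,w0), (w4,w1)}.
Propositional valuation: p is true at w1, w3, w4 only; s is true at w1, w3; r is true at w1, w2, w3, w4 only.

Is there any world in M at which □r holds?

Yes

Let φ = □r. Evaluate φ at each world:
  w0 (successors {w2, w4}): φ is true.
  w1 (successors {w1, w3, w4}): φ is true.
  w2 (successors {w0, w4}): φ is false.
  w3 (successors {w0, w1, w2, w3, w4}): φ is false.
  w4 (successors {w0, w1}): φ is false.
Detail at w0 (witness):
  At w0: □r requires r at every successor {w2, w4}.
    At w2: r is true.
    At w4: r is true.
  So □r is true at w0.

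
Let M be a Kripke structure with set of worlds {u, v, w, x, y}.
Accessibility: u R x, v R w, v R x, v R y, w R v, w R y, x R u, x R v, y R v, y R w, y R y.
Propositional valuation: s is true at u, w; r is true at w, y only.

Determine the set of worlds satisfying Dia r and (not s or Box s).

v, y

Let φ = Dia r and (not s or Box s). Evaluate φ at each world:
  u (successors {x}): φ is false.
  v (successors {w, x, y}): φ is true.
  w (successors {v, y}): φ is false.
  x (successors {u, v}): φ is false.
  y (successors {v, w, y}): φ is true.
For instance, at u:
  At u: Dia r is false, not s or Box s is false, so Dia r and (not s or Box s) is false.
    At u: Dia r requires r at some successor in {x}.
      At x: r is false.
    So Dia r is false at u.
    At u: not s is false, Box s is false, so not s or Box s is false.
      At u: Box s requires s at every successor {x}.
        s fails at x, so Box s is false at u.
Satisfying worlds: {v, y}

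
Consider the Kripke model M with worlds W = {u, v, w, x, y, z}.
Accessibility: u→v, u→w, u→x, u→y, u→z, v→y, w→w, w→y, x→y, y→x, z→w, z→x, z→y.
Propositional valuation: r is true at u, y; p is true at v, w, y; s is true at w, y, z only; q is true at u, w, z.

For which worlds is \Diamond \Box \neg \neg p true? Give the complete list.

Recall that \Box ψ holds at a world iff ψ holds at every accessible world, and \Diamond ψ holds iff ψ holds at some accessible world.
Let φ = \Diamond \Box \neg \neg p. Evaluate φ at each world:
  u (successors {v, w, x, y, z}): φ is true.
  v (successors {y}): φ is false.
  w (successors {w, y}): φ is true.
  x (successors {y}): φ is false.
  y (successors {x}): φ is true.
  z (successors {w, x, y}): φ is true.
For instance, at u:
  At u: \Diamond \Box \neg \neg p requires \Box \neg \neg p at some successor in {v, w, x, y, z}.
    \Box \neg \neg p holds at v, so \Diamond \Box \neg \neg p is true at u.
      At v: \Box \neg \neg p requires \neg \neg p at every successor {y}.
        At y: \neg \neg p is true.
      So \Box \neg \neg p is true at v.
Satisfying worlds: {u, w, y, z}

u, w, y, z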